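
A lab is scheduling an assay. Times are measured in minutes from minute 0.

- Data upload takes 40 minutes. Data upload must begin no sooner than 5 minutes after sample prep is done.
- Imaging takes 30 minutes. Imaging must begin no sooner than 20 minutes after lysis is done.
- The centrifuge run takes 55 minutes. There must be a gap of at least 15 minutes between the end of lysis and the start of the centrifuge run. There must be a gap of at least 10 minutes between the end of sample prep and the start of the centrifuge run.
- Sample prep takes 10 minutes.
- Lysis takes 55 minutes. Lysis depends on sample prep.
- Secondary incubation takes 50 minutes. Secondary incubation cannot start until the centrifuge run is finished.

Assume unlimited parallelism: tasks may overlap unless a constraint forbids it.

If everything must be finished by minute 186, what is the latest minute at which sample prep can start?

Secondary incubation has no dependents, so it just needs to finish by minute 186. Starting by 186 − 50 = minute 136 achieves that.
Since secondary incubation (must start by minute 136) depends on it, the centrifuge run must finish by minute 136. Backing off its 55-minute duration gives a latest start of minute 81.
To finish by minute 186, imaging (duration 30) must start no later than minute 156.
For lysis: the centrifuge run (must start by minute 81, minus 15-minute gap → minute 66); imaging (must start by minute 156, minus 20-minute gap → minute 136). The most restrictive is minute 66; with a 55-minute duration, lysis must start by minute 11.
Nothing follows data upload; the deadline of minute 186 is its only limit. It must start by 186 − 40 = minute 146.
Sample prep must finish in time for lysis (must start by minute 11); the centrifuge run (must start by minute 81, minus 10-minute gap → minute 71); data upload (must start by minute 146, minus 5-minute gap → minute 141). The tightest is minute 11, so sample prep must start by 11 − 10 = minute 1.

1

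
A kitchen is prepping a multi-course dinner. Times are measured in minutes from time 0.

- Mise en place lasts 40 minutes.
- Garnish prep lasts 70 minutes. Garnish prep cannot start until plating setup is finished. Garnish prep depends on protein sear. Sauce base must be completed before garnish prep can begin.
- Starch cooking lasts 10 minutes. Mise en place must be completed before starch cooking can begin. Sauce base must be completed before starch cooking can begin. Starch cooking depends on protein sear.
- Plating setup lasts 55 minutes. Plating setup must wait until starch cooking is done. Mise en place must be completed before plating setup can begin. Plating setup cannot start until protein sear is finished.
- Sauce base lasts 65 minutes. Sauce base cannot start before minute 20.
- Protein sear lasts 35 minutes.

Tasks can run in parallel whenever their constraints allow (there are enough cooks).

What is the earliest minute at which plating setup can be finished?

150

Protein sear can start immediately at minute 0; it finishes at minute 35.
Sauce base waits on its own release at minute 20, so it starts at minute 20 and finishes at 20 + 65 = minute 85.
Mise en place can start immediately at minute 0; it finishes at minute 40.
For starch cooking: mise en place (finishes minute 40); sauce base (finishes minute 85); protein sear (finishes minute 35). Taking the maximum gives a start of minute 85, and it finishes at 85 + 10 = minute 95.
Plating setup cannot start until starch cooking (finishes minute 95); mise en place (finishes minute 40); protein sear (finishes minute 35). The controlling bound is minute 95, so plating setup finishes at 95 + 55 = minute 150.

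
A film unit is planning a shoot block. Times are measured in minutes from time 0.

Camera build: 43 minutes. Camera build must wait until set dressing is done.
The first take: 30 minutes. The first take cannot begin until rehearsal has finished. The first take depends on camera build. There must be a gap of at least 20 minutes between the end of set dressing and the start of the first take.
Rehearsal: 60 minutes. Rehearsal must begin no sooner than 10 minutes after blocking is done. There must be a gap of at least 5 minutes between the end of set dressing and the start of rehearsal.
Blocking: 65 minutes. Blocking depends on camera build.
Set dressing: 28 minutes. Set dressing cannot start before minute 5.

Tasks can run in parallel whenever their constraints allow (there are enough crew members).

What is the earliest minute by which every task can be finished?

241

Set dressing cannot begin until its own release at minute 5. It runs from minute 5 to 5 + 28 = minute 33.
Camera build waits on set dressing (finishes minute 33), so it starts at minute 33 and finishes at 33 + 43 = minute 76.
Blocking cannot begin until camera build (finishes minute 76). It runs from minute 76 to 76 + 65 = minute 141.
Rehearsal cannot start until blocking (finishes minute 141, plus 10-minute gap → minute 151); set dressing (finishes minute 33, plus 5-minute gap → minute 38). The controlling bound is minute 151, so rehearsal finishes at 151 + 60 = minute 211.
The first take has to wait for rehearsal (finishes minute 211); camera build (finishes minute 76); set dressing (finishes minute 33, plus 20-minute gap → minute 53). The latest of these is minute 211, so the first take runs minute 211 to 211 + 30 = minute 241.
All tasks are finished once the last one completes. Finish times: Set dressing at 33, Camera build at 76, Blocking at 141, Rehearsal at 211, The first take at 241. The latest is minute 241.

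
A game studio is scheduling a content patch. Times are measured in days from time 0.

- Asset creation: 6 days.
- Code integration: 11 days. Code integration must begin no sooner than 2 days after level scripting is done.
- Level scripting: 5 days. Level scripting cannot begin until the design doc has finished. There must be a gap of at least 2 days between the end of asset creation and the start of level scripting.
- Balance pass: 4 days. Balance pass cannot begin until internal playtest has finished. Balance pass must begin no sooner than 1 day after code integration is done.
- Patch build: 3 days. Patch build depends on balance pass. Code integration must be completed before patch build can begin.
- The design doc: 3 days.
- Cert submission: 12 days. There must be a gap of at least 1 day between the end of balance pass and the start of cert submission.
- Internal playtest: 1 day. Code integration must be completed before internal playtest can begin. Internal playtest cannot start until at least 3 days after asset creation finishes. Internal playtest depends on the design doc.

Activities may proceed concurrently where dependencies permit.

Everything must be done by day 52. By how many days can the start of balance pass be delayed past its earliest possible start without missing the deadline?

Nothing blocks asset creation, so it runs from day 0 to day 6.
Nothing blocks the design doc, so it runs from day 0 to day 3.
Level scripting has to wait for the design doc (finishes day 3); asset creation (finishes day 6, plus 2-day gap → day 8). The latest of these is day 8, so level scripting runs day 8 to 8 + 5 = day 13.
After level scripting (finishes day 13, plus 2-day gap → day 15), code integration can start at day 15 and finishes at day 26.
Internal playtest needs all of code integration (finishes day 26); asset creation (finishes day 6, plus 3-day gap → day 9); the design doc (finishes day 3). That puts its earliest start at day 26; it finishes at 26 + 1 = day 27.
Balance pass cannot start until internal playtest (finishes day 27); code integration (finishes day 26, plus 1-day gap → day 27). The controlling bound is day 27, so balance pass finishes at 27 + 4 = day 31.

Working backward from the deadline:
Cert submission has no dependents, so it just needs to finish by day 52. Starting by 52 − 12 = day 40 achieves that.
To finish by day 52, patch build (duration 3) must start no later than day 49.
For balance pass: cert submission (must start by day 40, minus 1-day gap → day 39); patch build (must start by day 49). The most restrictive is day 39; with a 4-day duration, balance pass must start by day 35.
So balance pass can start as early as day 27 and as late as day 35, giving 35 − 27 = 8 days of slack.

8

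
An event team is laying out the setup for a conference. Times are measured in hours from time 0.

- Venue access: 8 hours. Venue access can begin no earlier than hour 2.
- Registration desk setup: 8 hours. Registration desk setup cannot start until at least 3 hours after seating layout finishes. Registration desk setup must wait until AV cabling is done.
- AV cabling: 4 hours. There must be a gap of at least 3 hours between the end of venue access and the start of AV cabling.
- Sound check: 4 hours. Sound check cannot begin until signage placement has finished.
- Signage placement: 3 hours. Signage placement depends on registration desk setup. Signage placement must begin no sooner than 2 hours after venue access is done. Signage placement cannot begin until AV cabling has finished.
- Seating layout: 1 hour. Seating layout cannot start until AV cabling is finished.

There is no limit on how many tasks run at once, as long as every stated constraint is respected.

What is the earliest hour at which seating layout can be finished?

Venue access cannot begin until its own release at hour 2. It runs from hour 2 to 2 + 8 = hour 10.
AV cabling waits on venue access (finishes hour 10, plus 3-hour gap → hour 13), so it starts at hour 13 and finishes at 13 + 4 = hour 17.
Seating layout cannot begin until AV cabling (finishes hour 17). It runs from hour 17 to 17 + 1 = hour 18.

18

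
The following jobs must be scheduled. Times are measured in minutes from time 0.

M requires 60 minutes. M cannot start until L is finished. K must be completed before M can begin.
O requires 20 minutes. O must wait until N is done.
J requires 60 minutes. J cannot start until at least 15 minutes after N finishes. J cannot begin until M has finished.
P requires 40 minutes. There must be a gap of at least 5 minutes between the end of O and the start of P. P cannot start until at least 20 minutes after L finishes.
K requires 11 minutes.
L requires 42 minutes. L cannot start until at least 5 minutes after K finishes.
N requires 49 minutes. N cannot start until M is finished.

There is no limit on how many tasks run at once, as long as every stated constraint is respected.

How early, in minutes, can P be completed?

232

K can start immediately at minute 0; it finishes at minute 11.
L cannot begin until K (finishes minute 11, plus 5-minute gap → minute 16). It runs from minute 16 to 16 + 42 = minute 58.
M needs all of L (finishes minute 58); K (finishes minute 11). That puts its earliest start at minute 58; it finishes at 58 + 60 = minute 118.
N waits on M (finishes minute 118), so it starts at minute 118 and finishes at 118 + 49 = minute 167.
O waits on N (finishes minute 167), so it starts at minute 167 and finishes at 167 + 20 = minute 187.
P has to wait for O (finishes minute 187, plus 5-minute gap → minute 192); L (finishes minute 58, plus 20-minute gap → minute 78). The latest of these is minute 192, so P runs minute 192 to 192 + 40 = minute 232.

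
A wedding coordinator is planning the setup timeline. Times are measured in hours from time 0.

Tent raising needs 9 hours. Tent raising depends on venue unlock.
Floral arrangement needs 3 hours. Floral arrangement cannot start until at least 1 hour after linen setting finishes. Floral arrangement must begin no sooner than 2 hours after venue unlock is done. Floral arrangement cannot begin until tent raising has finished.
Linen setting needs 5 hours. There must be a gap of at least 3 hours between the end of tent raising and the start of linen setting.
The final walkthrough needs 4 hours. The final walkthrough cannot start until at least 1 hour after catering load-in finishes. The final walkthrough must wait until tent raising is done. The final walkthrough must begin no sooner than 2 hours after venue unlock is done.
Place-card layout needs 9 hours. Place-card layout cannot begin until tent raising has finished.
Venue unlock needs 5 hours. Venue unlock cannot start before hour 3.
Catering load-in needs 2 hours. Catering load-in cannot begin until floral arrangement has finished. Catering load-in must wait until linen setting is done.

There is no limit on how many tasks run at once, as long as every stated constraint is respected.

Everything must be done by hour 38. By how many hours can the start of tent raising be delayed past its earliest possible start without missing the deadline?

2

Venue unlock cannot begin until its own release at hour 3. It runs from hour 3 to 3 + 5 = hour 8.
Tent raising waits on venue unlock (finishes hour 8), so it starts at hour 8 and finishes at 8 + 9 = hour 17.

Working backward from the deadline:
The final walkthrough has no dependents, so it just needs to finish by hour 38. Starting by 38 − 4 = hour 34 achieves that.
Catering load-in must finish before the final walkthrough (must start by hour 34, minus 1-hour gap → hour 33). With a 2-hour duration, catering load-in must start by 33 − 2 = hour 31.
Floral arrangement must finish before catering load-in (must start by hour 31). With a 3-hour duration, floral arrangement must start by 31 − 3 = hour 28.
Linen setting has several dependents: floral arrangement (must start by hour 28, minus 1-hour gap → hour 27); catering load-in (must start by hour 31). The earliest of those limits is hour 27, so linen setting must start by 27 − 5 = hour 22.
Nothing follows place-card layout; the deadline of hour 38 is its only limit. It must start by 38 − 9 = hour 29.
For tent raising: linen setting (must start by hour 22, minus 3-hour gap → hour 19); floral arrangement (must start by hour 28); place-card layout (must start by hour 29); the final walkthrough (must start by hour 34). The most restrictive is hour 19; with a 9-hour duration, tent raising must start by hour 10.
So tent raising can start as early as hour 8 and as late as hour 10, giving 10 − 8 = 2 hours of slack.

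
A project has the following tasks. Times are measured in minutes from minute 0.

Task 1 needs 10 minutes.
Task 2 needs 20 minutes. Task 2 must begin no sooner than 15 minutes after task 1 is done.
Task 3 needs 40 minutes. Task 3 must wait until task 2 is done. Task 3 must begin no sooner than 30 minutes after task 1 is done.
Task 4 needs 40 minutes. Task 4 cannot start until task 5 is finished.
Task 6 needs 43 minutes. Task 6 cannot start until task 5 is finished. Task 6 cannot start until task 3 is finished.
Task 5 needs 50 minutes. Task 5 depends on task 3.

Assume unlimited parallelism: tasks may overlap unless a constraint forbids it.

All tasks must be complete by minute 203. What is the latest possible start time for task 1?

To finish by minute 203, task 4 (duration 40) must start no later than minute 163.
Nothing follows task 6; the deadline of minute 203 is its only limit. It must start by 203 − 43 = minute 160.
Task 5 has several dependents: task 4 (must start by minute 163); task 6 (must start by minute 160). The earliest of those limits is minute 160, so task 5 must start by 160 − 50 = minute 110.
For task 3: task 5 (must start by minute 110); task 6 (must start by minute 160). The most restrictive is minute 110; with a 40-minute duration, task 3 must start by minute 70.
Since task 3 (must start by minute 70) depends on it, task 2 must finish by minute 70. Backing off its 20-minute duration gives a latest start of minute 50.
Task 1 has several dependents: task 2 (must start by minute 50, minus 15-minute gap → minute 35); task 3 (must start by minute 70, minus 30-minute gap → minute 40). The earliest of those limits is minute 35, so task 1 must start by 35 − 10 = minute 25.

25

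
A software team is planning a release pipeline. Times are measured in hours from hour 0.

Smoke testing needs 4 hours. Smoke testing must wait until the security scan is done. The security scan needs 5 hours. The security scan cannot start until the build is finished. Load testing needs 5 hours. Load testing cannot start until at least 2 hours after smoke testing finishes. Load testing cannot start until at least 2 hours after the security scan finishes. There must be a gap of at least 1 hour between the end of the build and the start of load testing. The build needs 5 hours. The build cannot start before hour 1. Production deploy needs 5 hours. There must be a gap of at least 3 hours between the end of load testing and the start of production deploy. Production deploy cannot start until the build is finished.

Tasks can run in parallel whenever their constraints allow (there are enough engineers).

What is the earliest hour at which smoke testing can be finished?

After its own release at hour 1, the build can start at hour 1 and finishes at hour 6.
The security scan waits on the build (finishes hour 6), so it starts at hour 6 and finishes at 6 + 5 = hour 11.
Smoke testing cannot begin until the security scan (finishes hour 11). It runs from hour 11 to 11 + 4 = hour 15.

15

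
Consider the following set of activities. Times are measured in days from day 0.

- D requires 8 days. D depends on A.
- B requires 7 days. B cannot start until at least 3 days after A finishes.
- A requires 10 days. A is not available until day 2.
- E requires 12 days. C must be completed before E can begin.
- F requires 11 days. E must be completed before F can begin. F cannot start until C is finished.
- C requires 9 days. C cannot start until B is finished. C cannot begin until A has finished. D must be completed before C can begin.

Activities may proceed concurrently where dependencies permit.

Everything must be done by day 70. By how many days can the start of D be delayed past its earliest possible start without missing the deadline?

18

After its own release at day 2, A can start at day 2 and finishes at day 12.
D waits on A (finishes day 12), so it starts at day 12 and finishes at 12 + 8 = day 20.

Working backward from the deadline:
F must finish by day 70; it takes 11 days, so it must start by 70 − 11 = day 59.
E feeds into F (must start by day 59); so E must finish by day 59 and therefore start by day 47.
For C: E (must start by day 47); F (must start by day 59). The most restrictive is day 47; with a 9-day duration, C must start by day 38.
D has to be done before C (must start by day 38). That means finishing by day 38, i.e. starting by 38 − 8 = day 30.
So D can start as early as day 12 and as late as day 30, giving 30 − 12 = 18 days of slack.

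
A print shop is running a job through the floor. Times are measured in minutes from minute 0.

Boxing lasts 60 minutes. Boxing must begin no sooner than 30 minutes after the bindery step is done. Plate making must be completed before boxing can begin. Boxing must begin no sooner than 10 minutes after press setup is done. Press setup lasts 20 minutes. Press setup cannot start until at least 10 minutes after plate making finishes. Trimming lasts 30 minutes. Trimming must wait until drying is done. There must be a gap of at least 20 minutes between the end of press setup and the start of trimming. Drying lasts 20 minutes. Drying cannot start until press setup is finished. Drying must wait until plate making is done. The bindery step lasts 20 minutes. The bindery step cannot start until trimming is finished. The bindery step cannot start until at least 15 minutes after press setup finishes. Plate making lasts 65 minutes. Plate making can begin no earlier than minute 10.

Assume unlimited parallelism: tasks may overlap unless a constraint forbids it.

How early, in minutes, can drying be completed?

125

Plate making waits on its own release at minute 10, so it starts at minute 10 and finishes at 10 + 65 = minute 75.
After plate making (finishes minute 75, plus 10-minute gap → minute 85), press setup can start at minute 85 and finishes at minute 105.
For drying: press setup (finishes minute 105); plate making (finishes minute 75). Taking the maximum gives a start of minute 105, and it finishes at 105 + 20 = minute 125.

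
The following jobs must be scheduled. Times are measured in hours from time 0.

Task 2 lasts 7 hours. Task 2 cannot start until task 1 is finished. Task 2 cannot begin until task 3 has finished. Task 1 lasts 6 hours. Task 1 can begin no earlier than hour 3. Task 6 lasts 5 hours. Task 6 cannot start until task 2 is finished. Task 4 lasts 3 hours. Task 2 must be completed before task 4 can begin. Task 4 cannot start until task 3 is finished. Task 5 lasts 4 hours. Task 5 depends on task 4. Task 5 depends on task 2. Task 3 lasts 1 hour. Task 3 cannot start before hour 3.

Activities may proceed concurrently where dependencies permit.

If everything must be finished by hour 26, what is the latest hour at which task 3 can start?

Task 5 must finish by hour 26; it takes 4 hours, so it must start by 26 − 4 = hour 22.
Since task 5 (must start by hour 22) depends on it, task 4 must finish by hour 22. Backing off its 3-hour duration gives a latest start of hour 19.
Nothing follows task 6; the deadline of hour 26 is its only limit. It must start by 26 − 5 = hour 21.
Task 2 must finish in time for task 4 (must start by hour 19); task 5 (must start by hour 22); task 6 (must start by hour 21). The tightest is hour 19, so task 2 must start by 19 − 7 = hour 12.
For task 3: task 2 (must start by hour 12); task 4 (must start by hour 19). The most restrictive is hour 12; with a 1-hour duration, task 3 must start by hour 11.

11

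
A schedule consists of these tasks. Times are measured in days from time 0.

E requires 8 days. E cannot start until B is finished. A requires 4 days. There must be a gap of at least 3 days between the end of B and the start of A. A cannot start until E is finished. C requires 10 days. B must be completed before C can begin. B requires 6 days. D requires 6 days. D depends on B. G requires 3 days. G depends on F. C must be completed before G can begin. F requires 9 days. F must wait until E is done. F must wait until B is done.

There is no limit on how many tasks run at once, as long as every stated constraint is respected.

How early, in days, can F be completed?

23

B can start immediately at day 0; it finishes at day 6.
After B (finishes day 6), E can start at day 6 and finishes at day 14.
F has to wait for E (finishes day 14); B (finishes day 6). The latest of these is day 14, so F runs day 14 to 14 + 9 = day 23.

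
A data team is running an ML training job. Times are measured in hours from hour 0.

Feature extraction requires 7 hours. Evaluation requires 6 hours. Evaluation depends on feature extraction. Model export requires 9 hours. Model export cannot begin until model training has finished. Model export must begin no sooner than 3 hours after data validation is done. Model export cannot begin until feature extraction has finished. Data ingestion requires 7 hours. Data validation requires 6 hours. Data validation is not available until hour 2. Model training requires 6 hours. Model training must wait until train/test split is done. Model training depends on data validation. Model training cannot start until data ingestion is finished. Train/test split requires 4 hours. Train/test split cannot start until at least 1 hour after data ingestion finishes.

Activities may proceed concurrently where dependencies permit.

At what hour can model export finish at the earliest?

27

Nothing blocks feature extraction, so it runs from hour 0 to hour 7.
Data validation waits on its own release at hour 2, so it starts at hour 2 and finishes at 2 + 6 = hour 8.
Nothing blocks data ingestion, so it runs from hour 0 to hour 7.
Train/test split waits on data ingestion (finishes hour 7, plus 1-hour gap → hour 8), so it starts at hour 8 and finishes at 8 + 4 = hour 12.
Model training cannot start until train/test split (finishes hour 12); data validation (finishes hour 8); data ingestion (finishes hour 7). The controlling bound is hour 12, so model training finishes at 12 + 6 = hour 18.
Model export needs all of model training (finishes hour 18); data validation (finishes hour 8, plus 3-hour gap → hour 11); feature extraction (finishes hour 7). That puts its earliest start at hour 18; it finishes at 18 + 9 = hour 27.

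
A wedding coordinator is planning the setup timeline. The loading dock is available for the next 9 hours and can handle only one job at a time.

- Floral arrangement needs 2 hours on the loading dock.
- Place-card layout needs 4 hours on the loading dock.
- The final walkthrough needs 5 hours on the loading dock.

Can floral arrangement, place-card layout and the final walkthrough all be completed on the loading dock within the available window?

Running back to back, the jobs need 2 + 4 + 5 = 11 hours on the loading dock.
Since 11 > 9, they cannot all fit.

No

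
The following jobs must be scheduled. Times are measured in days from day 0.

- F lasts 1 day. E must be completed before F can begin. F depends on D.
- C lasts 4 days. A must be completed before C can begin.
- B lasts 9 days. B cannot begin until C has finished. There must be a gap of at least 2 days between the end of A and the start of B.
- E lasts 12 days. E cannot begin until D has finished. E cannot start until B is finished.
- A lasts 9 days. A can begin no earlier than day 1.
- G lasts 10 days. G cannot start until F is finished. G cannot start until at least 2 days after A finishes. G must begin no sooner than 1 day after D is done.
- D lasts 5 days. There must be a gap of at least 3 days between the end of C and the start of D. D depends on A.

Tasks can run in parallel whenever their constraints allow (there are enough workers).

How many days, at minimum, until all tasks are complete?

A cannot begin until its own release at day 1. It runs from day 1 to 1 + 9 = day 10.
C cannot begin until A (finishes day 10). It runs from day 10 to 10 + 4 = day 14.
D has to wait for C (finishes day 14, plus 3-day gap → day 17); A (finishes day 10). The latest of these is day 17, so D runs day 17 to 17 + 5 = day 22.
B needs all of C (finishes day 14); A (finishes day 10, plus 2-day gap → day 12). That puts its earliest start at day 14; it finishes at 14 + 9 = day 23.
E cannot start until D (finishes day 22); B (finishes day 23). The controlling bound is day 23, so E finishes at 23 + 12 = day 35.
F has to wait for E (finishes day 35); D (finishes day 22). The latest of these is day 35, so F runs day 35 to 35 + 1 = day 36.
G cannot start until F (finishes day 36); A (finishes day 10, plus 2-day gap → day 12); D (finishes day 22, plus 1-day gap → day 23). The controlling bound is day 36, so G finishes at 36 + 10 = day 46.
All tasks are finished once the last one completes. Finish times: A at 10, B at 23, C at 14, D at 22, E at 35, F at 36, G at 46. The latest is day 46.

46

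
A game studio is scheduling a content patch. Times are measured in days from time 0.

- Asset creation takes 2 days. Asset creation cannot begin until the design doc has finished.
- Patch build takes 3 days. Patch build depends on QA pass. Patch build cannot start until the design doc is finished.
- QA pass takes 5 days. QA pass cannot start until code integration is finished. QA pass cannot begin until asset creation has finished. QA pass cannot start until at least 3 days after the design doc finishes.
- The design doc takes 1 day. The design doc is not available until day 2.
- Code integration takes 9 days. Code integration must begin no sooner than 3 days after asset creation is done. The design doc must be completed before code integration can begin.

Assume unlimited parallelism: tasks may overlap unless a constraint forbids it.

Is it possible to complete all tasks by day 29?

Yes

The design doc cannot begin until its own release at day 2. It runs from day 2 to 2 + 1 = day 3.
After the design doc (finishes day 3), asset creation can start at day 3 and finishes at day 5.
For code integration: asset creation (finishes day 5, plus 3-day gap → day 8); the design doc (finishes day 3). Taking the maximum gives a start of day 8, and it finishes at 8 + 9 = day 17.
For QA pass: code integration (finishes day 17); asset creation (finishes day 5); the design doc (finishes day 3, plus 3-day gap → day 6). Taking the maximum gives a start of day 17, and it finishes at 17 + 5 = day 22.
Patch build cannot start until QA pass (finishes day 22); the design doc (finishes day 3). The controlling bound is day 22, so patch build finishes at 22 + 3 = day 25.
Every task is finished by day 25, which is no later than the deadline of 29, so the schedule is feasible.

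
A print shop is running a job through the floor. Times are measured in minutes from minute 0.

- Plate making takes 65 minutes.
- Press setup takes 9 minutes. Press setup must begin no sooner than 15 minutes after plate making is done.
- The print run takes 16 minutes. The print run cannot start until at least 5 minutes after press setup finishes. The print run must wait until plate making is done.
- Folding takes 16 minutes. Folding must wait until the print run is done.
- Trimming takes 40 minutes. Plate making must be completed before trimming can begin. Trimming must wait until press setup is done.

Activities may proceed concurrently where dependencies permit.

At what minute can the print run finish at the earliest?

110

Nothing blocks plate making, so it runs from minute 0 to minute 65.
Press setup waits on plate making (finishes minute 65, plus 15-minute gap → minute 80), so it starts at minute 80 and finishes at 80 + 9 = minute 89.
For the print run: press setup (finishes minute 89, plus 5-minute gap → minute 94); plate making (finishes minute 65). Taking the maximum gives a start of minute 94, and it finishes at 94 + 16 = minute 110.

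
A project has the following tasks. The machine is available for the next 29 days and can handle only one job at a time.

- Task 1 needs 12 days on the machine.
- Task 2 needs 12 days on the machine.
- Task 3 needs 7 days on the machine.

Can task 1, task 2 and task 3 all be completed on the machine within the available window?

No

Running back to back, the jobs need 12 + 12 + 7 = 31 days on the machine.
Since 31 > 29, they cannot all fit.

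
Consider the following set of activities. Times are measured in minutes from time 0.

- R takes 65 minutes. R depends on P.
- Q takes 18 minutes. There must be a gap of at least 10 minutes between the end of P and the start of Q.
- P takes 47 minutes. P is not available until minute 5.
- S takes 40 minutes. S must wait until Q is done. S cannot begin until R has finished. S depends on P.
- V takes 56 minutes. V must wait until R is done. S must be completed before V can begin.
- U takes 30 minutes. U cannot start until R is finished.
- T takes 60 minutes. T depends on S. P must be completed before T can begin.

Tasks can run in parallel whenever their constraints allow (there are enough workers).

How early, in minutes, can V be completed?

P waits on its own release at minute 5, so it starts at minute 5 and finishes at 5 + 47 = minute 52.
R waits on P (finishes minute 52), so it starts at minute 52 and finishes at 52 + 65 = minute 117.
Q cannot begin until P (finishes minute 52, plus 10-minute gap → minute 62). It runs from minute 62 to 62 + 18 = minute 80.
S needs all of Q (finishes minute 80); R (finishes minute 117); P (finishes minute 52). That puts its earliest start at minute 117; it finishes at 117 + 40 = minute 157.
V has to wait for R (finishes minute 117); S (finishes minute 157). The latest of these is minute 157, so V runs minute 157 to 157 + 56 = minute 213.

213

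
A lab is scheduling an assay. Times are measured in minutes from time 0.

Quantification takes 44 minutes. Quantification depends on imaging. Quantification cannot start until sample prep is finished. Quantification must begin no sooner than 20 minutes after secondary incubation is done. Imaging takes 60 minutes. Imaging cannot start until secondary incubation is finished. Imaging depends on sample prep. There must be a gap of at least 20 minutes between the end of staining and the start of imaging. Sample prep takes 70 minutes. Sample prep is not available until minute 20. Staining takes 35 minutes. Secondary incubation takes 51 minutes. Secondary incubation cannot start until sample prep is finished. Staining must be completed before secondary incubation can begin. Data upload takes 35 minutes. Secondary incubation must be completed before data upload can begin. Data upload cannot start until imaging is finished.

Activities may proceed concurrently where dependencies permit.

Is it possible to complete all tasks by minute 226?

No

Staining has no prerequisites, so it starts at minute 0 and finishes at minute 35.
Sample prep cannot begin until its own release at minute 20. It runs from minute 20 to 20 + 70 = minute 90.
Secondary incubation needs all of sample prep (finishes minute 90); staining (finishes minute 35). That puts its earliest start at minute 90; it finishes at 90 + 51 = minute 141.
Imaging cannot start until secondary incubation (finishes minute 141); sample prep (finishes minute 90); staining (finishes minute 35, plus 20-minute gap → minute 55). The controlling bound is minute 141, so imaging finishes at 141 + 60 = minute 201.
For data upload: secondary incubation (finishes minute 141); imaging (finishes minute 201). Taking the maximum gives a start of minute 201, and it finishes at 201 + 35 = minute 236.
For quantification: imaging (finishes minute 201); sample prep (finishes minute 90); secondary incubation (finishes minute 141, plus 20-minute gap → minute 161). Taking the maximum gives a start of minute 201, and it finishes at 201 + 44 = minute 245.
The earliest everything can be done is minute 245, which is after the deadline of 226, so it is not possible.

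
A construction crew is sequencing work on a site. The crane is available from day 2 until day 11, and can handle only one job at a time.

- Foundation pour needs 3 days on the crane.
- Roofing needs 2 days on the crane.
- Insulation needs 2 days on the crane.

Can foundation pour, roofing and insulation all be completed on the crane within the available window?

Yes

The crane window is 11 − 2 = 9 days.
Running back to back, the jobs need 3 + 2 + 2 = 7 days on the crane.
Since 7 ≤ 9, they fit within the window.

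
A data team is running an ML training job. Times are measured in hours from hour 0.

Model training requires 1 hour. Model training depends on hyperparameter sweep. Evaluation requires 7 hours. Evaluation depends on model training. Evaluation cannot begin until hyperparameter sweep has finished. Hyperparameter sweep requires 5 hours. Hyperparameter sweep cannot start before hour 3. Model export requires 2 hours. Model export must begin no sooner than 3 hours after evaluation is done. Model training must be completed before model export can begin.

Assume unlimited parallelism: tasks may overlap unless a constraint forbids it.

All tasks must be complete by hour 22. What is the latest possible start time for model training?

9

Model export must finish by hour 22; it takes 2 hours, so it must start by 22 − 2 = hour 20.
Evaluation feeds into model export (must start by hour 20, minus 3-hour gap → hour 17); so evaluation must finish by hour 17 and therefore start by hour 10.
Model training has several dependents: evaluation (must start by hour 10); model export (must start by hour 20). The earliest of those limits is hour 10, so model training must start by 10 − 1 = hour 9.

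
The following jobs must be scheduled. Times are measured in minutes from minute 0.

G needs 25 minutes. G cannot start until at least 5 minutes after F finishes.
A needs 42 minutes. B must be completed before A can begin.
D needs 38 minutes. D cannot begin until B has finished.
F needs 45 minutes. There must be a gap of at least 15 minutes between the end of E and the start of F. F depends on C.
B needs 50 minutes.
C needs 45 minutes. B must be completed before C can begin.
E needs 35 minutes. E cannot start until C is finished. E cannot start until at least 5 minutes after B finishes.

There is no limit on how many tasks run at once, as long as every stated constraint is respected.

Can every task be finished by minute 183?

B has no prerequisites, so it starts at minute 0 and finishes at minute 50.
D waits on B (finishes minute 50), so it starts at minute 50 and finishes at 50 + 38 = minute 88.
After B (finishes minute 50), C can start at minute 50 and finishes at minute 95.
E has to wait for C (finishes minute 95); B (finishes minute 50, plus 5-minute gap → minute 55). The latest of these is minute 95, so E runs minute 95 to 95 + 35 = minute 130.
F cannot start until E (finishes minute 130, plus 15-minute gap → minute 145); C (finishes minute 95). The controlling bound is minute 145, so F finishes at 145 + 45 = minute 190.
G waits on F (finishes minute 190, plus 5-minute gap → minute 195), so it starts at minute 195 and finishes at 195 + 25 = minute 220.
After B (finishes minute 50), A can start at minute 50 and finishes at minute 92.
The earliest everything can be done is minute 220, which is after the deadline of 183, so it is not possible.

No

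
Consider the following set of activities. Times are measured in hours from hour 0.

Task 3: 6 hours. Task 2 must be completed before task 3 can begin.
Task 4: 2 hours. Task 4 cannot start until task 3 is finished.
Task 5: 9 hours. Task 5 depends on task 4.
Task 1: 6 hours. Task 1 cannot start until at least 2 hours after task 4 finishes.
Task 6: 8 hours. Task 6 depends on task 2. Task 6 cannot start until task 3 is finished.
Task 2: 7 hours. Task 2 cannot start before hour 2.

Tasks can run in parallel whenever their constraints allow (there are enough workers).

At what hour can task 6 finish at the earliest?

After its own release at hour 2, task 2 can start at hour 2 and finishes at hour 9.
Task 3 waits on task 2 (finishes hour 9), so it starts at hour 9 and finishes at 9 + 6 = hour 15.
Task 6 has to wait for task 2 (finishes hour 9); task 3 (finishes hour 15). The latest of these is hour 15, so task 6 runs hour 15 to 15 + 8 = hour 23.

23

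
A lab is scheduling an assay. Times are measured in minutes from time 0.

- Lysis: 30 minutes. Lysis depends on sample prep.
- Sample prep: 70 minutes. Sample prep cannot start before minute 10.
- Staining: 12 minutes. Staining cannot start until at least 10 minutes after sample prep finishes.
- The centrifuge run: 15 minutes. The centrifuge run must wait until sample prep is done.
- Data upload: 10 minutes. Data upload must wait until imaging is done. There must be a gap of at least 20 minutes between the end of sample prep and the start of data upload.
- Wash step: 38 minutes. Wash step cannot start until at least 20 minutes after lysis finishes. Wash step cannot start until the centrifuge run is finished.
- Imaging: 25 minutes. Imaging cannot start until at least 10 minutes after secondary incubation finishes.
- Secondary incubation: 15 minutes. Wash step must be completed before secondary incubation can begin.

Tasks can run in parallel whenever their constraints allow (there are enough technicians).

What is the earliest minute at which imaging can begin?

Sample prep cannot begin until its own release at minute 10. It runs from minute 10 to 10 + 70 = minute 80.
The centrifuge run cannot begin until sample prep (finishes minute 80). It runs from minute 80 to 80 + 15 = minute 95.
Lysis cannot begin until sample prep (finishes minute 80). It runs from minute 80 to 80 + 30 = minute 110.
Wash step cannot start until lysis (finishes minute 110, plus 20-minute gap → minute 130); the centrifuge run (finishes minute 95). The controlling bound is minute 130, so wash step finishes at 130 + 38 = minute 168.
After wash step (finishes minute 168), secondary incubation can start at minute 168 and finishes at minute 183.
Imaging waits on secondary incubation (finishes minute 183, plus 10-minute gap → minute 193), so the earliest it can start is minute 193.

193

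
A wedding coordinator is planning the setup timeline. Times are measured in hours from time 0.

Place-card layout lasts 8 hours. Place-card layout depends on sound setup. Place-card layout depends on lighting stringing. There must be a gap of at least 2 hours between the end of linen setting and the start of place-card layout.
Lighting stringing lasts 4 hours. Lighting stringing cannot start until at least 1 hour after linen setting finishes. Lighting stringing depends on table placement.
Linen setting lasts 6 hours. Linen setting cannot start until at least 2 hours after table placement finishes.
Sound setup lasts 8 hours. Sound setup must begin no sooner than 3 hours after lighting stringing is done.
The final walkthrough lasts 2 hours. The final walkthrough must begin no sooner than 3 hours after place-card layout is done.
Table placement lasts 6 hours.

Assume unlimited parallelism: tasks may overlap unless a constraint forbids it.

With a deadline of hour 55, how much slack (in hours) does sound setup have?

12

Nothing blocks table placement, so it runs from hour 0 to hour 6.
After table placement (finishes hour 6, plus 2-hour gap → hour 8), linen setting can start at hour 8 and finishes at hour 14.
For lighting stringing: linen setting (finishes hour 14, plus 1-hour gap → hour 15); table placement (finishes hour 6). Taking the maximum gives a start of hour 15, and it finishes at 15 + 4 = hour 19.
After lighting stringing (finishes hour 19, plus 3-hour gap → hour 22), sound setup can start at hour 22 and finishes at hour 30.

Working backward from the deadline:
Nothing follows the final walkthrough; the deadline of hour 55 is its only limit. It must start by 55 − 2 = hour 53.
Place-card layout must finish before the final walkthrough (must start by hour 53, minus 3-hour gap → hour 50). With an 8-hour duration, place-card layout must start by 50 − 8 = hour 42.
Sound setup has to be done before place-card layout (must start by hour 42). That means finishing by hour 42, i.e. starting by 42 − 8 = hour 34.
So sound setup can start as early as hour 22 and as late as hour 34, giving 34 − 22 = 12 hours of slack.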